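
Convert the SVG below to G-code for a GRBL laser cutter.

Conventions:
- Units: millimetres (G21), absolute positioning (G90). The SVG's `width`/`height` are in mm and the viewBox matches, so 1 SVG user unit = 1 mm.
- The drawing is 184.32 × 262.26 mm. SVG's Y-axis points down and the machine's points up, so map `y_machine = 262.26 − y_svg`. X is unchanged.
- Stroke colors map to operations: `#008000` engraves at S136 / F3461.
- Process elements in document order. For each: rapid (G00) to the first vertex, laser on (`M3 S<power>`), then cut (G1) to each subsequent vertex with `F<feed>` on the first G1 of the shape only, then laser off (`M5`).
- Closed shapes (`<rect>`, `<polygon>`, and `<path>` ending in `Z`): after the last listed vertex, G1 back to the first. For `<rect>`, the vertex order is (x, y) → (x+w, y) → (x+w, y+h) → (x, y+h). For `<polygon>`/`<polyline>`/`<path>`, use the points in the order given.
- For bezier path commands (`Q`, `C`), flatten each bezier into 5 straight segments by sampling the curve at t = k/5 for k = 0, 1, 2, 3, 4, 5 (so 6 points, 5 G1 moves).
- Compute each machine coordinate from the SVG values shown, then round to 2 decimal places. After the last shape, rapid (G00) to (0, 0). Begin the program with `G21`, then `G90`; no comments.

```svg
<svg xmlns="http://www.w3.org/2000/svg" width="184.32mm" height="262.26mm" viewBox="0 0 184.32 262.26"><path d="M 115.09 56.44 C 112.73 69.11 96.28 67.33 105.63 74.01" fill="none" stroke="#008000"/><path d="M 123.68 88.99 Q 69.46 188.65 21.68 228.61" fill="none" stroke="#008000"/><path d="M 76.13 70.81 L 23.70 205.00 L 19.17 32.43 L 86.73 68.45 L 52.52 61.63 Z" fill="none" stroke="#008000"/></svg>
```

Since the viewBox matches the mm dimensions, user units are millimetres directly. The only transform is the Y-flip y_m = 262.26 − y_svg.

Shape 1 is a cubic bezier drawn with `<path>`. Its stroke #008000 means engrave at S136, F3461. After flipping Y the toolpath is (115.09,205.82) → (112.30,199.77) → (108.05,196.09) → (104.24,193.67) → (102.80,191.43) → (105.63,188.25).

Shape 2 is a quadratic bezier drawn with `<path>`. Its stroke #008000 means engrave at S136, F3461. After flipping Y the toolpath is (123.68,173.27) → (102.25,135.79) → (81.33,103.09) → (60.93,75.17) → (41.05,52.02) → (21.68,33.65).

Shape 3 is a closed polygon drawn with `<path>`. Its stroke #008000 means engrave at S136, F3461. After flipping Y the toolpath is (76.13,191.45) → (23.70,57.26) → (19.17,229.83) → (86.73,193.81) → (52.52,200.63) → (76.13,191.45), returning to the start.

G21
G90
G00 X115.09 Y205.82
M3 S136
G1 X112.30 Y199.77 F3461
G1 X108.05 Y196.09
G1 X104.24 Y193.67
G1 X102.80 Y191.43
G1 X105.63 Y188.25
M5
G00 X123.68 Y173.27
M3 S136
G1 X102.25 Y135.79 F3461
G1 X81.33 Y103.09
G1 X60.93 Y75.17
G1 X41.05 Y52.02
G1 X21.68 Y33.65
M5
G00 X76.13 Y191.45
M3 S136
G1 X23.70 Y57.26 F3461
G1 X19.17 Y229.83
G1 X86.73 Y193.81
G1 X52.52 Y200.63
G1 X76.13 Y191.45
M5
G00 X0.00 Y0.00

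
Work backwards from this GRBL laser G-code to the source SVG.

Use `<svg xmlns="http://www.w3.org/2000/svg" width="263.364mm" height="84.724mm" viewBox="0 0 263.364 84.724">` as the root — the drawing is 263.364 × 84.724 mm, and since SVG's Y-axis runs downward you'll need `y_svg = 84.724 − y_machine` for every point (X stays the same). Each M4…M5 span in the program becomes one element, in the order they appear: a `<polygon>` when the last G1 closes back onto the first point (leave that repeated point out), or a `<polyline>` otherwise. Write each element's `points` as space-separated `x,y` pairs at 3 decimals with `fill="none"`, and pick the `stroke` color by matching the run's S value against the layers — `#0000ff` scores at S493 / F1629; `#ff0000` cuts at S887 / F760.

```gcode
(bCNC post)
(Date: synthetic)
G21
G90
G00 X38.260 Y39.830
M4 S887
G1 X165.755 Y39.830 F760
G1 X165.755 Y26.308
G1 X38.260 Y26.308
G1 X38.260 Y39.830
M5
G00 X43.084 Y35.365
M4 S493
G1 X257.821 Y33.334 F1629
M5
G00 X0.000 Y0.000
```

Each laser-on run becomes one SVG element. Flip Y back into SVG space with y_svg = 84.724 − y_machine.

Run 1: power S887 maps to stroke `#ff0000` (cut). The run returns to its start, so emit a `<polygon>` with points (Y-flipped): 38.260,44.894 165.755,44.894 165.755,58.416 38.260,58.416.

Run 2: S493 ⇒ score layer `#0000ff`. The run is open, so emit a `<polyline>` with points (Y-flipped): 43.084,49.359 257.821,51.390.

<svg xmlns="http://www.w3.org/2000/svg" width="263.364mm" height="84.724mm" viewBox="0 0 263.364 84.724">
  <polygon points="38.260,44.894 165.755,44.894 165.755,58.416 38.260,58.416" fill="none" stroke="#ff0000"/>
  <polyline points="43.084,49.359 257.821,51.390" fill="none" stroke="#0000ff"/>
</svg>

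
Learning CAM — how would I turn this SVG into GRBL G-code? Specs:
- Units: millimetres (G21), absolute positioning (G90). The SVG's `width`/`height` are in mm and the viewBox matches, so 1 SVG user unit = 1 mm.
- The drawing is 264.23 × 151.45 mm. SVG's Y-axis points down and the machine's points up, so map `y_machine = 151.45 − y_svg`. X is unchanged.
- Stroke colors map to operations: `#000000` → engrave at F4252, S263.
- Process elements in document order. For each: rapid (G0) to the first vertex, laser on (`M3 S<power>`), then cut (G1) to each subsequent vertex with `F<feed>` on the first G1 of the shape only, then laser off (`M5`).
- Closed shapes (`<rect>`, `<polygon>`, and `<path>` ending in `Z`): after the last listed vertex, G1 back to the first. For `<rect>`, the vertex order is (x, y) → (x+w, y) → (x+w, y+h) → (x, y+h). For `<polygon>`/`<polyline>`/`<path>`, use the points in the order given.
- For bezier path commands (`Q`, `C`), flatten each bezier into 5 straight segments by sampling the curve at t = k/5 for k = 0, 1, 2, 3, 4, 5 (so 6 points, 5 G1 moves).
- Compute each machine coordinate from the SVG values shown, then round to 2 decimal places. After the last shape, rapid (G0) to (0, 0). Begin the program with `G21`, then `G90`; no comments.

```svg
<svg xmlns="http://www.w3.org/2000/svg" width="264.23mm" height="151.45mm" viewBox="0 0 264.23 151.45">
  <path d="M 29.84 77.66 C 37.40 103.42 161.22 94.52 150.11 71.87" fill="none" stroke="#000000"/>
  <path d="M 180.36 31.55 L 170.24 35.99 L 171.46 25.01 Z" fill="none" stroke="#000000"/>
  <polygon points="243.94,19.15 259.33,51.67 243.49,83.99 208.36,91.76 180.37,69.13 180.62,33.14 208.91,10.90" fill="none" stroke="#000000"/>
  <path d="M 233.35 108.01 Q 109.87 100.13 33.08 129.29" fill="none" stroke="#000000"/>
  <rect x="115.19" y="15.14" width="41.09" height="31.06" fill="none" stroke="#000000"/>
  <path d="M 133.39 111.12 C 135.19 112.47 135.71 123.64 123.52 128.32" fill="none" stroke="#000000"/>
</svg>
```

Since the viewBox matches the mm dimensions, user units are millimetres directly. The only transform is the Y-flip y_m = 151.45 − y_svg.

Shape 1 is a cubic bezier drawn with `<path>`. Its stroke #000000 means engrave at S263, F4252. After flipping Y the toolpath is (29.84,73.79) → (46.32,62.33) → (78.64,58.18) → (114.75,60.34) → (142.59,67.81) → (150.11,79.58).

Shape 2 is a regular polygon drawn with `<path>`. Its stroke #000000 means engrave at S263, F4252. After flipping Y the toolpath is (180.36,119.90) → (170.24,115.46) → (171.46,126.44) → (180.36,119.90), returning to the start.

Shape 3 is a regular polygon drawn with `<polygon>`. Its stroke #000000 means engrave at S263, F4252. After flipping Y the toolpath is (243.94,132.30) → (259.33,99.78) → (243.49,67.46) → (208.36,59.69) → (180.37,82.32) → (180.62,118.31) → (208.91,140.55) → (243.94,132.30), returning to the start.

Shape 4 is a quadratic bezier drawn with `<path>`. Its stroke #000000 means engrave at S263, F4252. After flipping Y the toolpath is (233.35,43.44) → (185.83,45.11) → (142.04,43.82) → (101.98,39.56) → (65.66,32.34) → (33.08,22.16).

Shape 5 is a rectangle drawn with `<rect>`. Its stroke #000000 means engrave at S263, F4252. After flipping Y the toolpath is (115.19,136.31) → (156.28,136.31) → (156.28,105.25) → (115.19,105.25) → (115.19,136.31), returning to the start.

Shape 6 is a cubic bezier drawn with `<path>`. Its stroke #000000 means engrave at S263, F4252. After flipping Y the toolpath is (133.39,40.33) → (134.22,38.47) → (134.20,35.04) → (132.78,30.82) → (129.40,26.59) → (123.52,23.13).

G21
G90
G0 X29.84 Y73.79
M3 S263
G1 X46.32 Y62.33 F4252
G1 X78.64 Y58.18
G1 X114.75 Y60.34
G1 X142.59 Y67.81
G1 X150.11 Y79.58
M5
G0 X180.36 Y119.90
M3 S263
G1 X170.24 Y115.46 F4252
G1 X171.46 Y126.44
G1 X180.36 Y119.90
M5
G0 X243.94 Y132.30
M3 S263
G1 X259.33 Y99.78 F4252
G1 X243.49 Y67.46
G1 X208.36 Y59.69
G1 X180.37 Y82.32
G1 X180.62 Y118.31
G1 X208.91 Y140.55
G1 X243.94 Y132.30
M5
G0 X233.35 Y43.44
M3 S263
G1 X185.83 Y45.11 F4252
G1 X142.04 Y43.82
G1 X101.98 Y39.56
G1 X65.66 Y32.34
G1 X33.08 Y22.16
M5
G0 X115.19 Y136.31
M3 S263
G1 X156.28 Y136.31 F4252
G1 X156.28 Y105.25
G1 X115.19 Y105.25
G1 X115.19 Y136.31
M5
G0 X133.39 Y40.33
M3 S263
G1 X134.22 Y38.47 F4252
G1 X134.20 Y35.04
G1 X132.78 Y30.82
G1 X129.40 Y26.59
G1 X123.52 Y23.13
M5
G0 X0.00 Y0.00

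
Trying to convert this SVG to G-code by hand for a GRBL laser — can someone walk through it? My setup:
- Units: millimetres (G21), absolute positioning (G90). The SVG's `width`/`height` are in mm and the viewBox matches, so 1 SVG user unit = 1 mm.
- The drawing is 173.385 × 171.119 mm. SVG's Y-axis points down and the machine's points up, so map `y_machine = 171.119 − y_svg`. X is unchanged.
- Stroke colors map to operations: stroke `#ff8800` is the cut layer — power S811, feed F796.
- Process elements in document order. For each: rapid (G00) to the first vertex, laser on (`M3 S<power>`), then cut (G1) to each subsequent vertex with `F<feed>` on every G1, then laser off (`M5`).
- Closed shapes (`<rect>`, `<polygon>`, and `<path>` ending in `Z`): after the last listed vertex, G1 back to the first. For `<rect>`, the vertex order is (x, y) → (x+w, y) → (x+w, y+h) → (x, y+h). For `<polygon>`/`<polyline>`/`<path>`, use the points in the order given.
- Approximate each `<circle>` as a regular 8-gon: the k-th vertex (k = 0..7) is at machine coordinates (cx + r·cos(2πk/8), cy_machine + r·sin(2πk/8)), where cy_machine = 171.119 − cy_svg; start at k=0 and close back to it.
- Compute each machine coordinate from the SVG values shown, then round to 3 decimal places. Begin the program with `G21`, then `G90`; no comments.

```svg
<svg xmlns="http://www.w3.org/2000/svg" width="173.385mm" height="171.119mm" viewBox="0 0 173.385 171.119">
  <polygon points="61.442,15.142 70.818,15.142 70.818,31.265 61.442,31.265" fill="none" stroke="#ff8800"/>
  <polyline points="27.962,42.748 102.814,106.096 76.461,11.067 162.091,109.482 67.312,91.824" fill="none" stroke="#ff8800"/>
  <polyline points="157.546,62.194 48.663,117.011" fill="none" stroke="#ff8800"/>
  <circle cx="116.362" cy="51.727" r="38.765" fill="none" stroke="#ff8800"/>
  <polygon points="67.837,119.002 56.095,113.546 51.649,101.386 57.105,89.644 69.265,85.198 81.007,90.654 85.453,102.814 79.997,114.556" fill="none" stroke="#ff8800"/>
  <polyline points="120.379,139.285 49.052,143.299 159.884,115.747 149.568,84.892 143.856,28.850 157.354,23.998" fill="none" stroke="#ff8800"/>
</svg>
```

Since the viewBox matches the mm dimensions, user units are millimetres directly. The only transform is the Y-flip y_m = 171.119 − y_svg.

Shape 1 is a rectangle drawn with `<polygon>`. Its stroke #ff8800 means cut at S811, F796. After flipping Y the toolpath is (61.442,155.977) → (70.818,155.977) → (70.818,139.854) → (61.442,139.854) → (61.442,155.977), returning to the start.

Shape 2 is a open polyline drawn with `<polyline>`. Its stroke #ff8800 means cut at S811, F796. After flipping Y the toolpath is (27.962,128.371) → (102.814,65.023) → (76.461,160.052) → (162.091,61.637) → (67.312,79.295).

Shape 3 is a line segment drawn with `<polyline>`. Its stroke #ff8800 means cut at S811, F796. After flipping Y the toolpath is (157.546,108.925) → (48.663,54.108).

Shape 4 is a circle drawn with `<circle>`. Its stroke #ff8800 means cut at S811, F796. After flipping Y the toolpath is (155.127,119.392) → (143.773,146.803) → (116.362,158.157) → (88.951,146.803) → (77.597,119.392) → (88.951,91.981) → (116.362,80.627) → (143.773,91.981) → (155.127,119.392), returning to the start.

Shape 5 is a regular polygon drawn with `<polygon>`. Its stroke #ff8800 means cut at S811, F796. After flipping Y the toolpath is (67.837,52.117) → (56.095,57.573) → (51.649,69.733) → (57.105,81.475) → (69.265,85.921) → (81.007,80.465) → (85.453,68.305) → (79.997,56.563) → (67.837,52.117), returning to the start.

Shape 6 is a open polyline drawn with `<polyline>`. Its stroke #ff8800 means cut at S811, F796. After flipping Y the toolpath is (120.379,31.834) → (49.052,27.820) → (159.884,55.372) → (149.568,86.227) → (143.856,142.269) → (157.354,147.121).

G21
G90
G00 X61.442 Y155.977
M3 S811
G1 X70.818 Y155.977 F796
G1 X70.818 Y139.854 F796
G1 X61.442 Y139.854 F796
G1 X61.442 Y155.977 F796
M5
G00 X27.962 Y128.371
M3 S811
G1 X102.814 Y65.023 F796
G1 X76.461 Y160.052 F796
G1 X162.091 Y61.637 F796
G1 X67.312 Y79.295 F796
M5
G00 X157.546 Y108.925
M3 S811
G1 X48.663 Y54.108 F796
M5
G00 X155.127 Y119.392
M3 S811
G1 X143.773 Y146.803 F796
G1 X116.362 Y158.157 F796
G1 X88.951 Y146.803 F796
G1 X77.597 Y119.392 F796
G1 X88.951 Y91.981 F796
G1 X116.362 Y80.627 F796
G1 X143.773 Y91.981 F796
G1 X155.127 Y119.392 F796
M5
G00 X67.837 Y52.117
M3 S811
G1 X56.095 Y57.573 F796
G1 X51.649 Y69.733 F796
G1 X57.105 Y81.475 F796
G1 X69.265 Y85.921 F796
G1 X81.007 Y80.465 F796
G1 X85.453 Y68.305 F796
G1 X79.997 Y56.563 F796
G1 X67.837 Y52.117 F796
M5
G00 X120.379 Y31.834
M3 S811
G1 X49.052 Y27.820 F796
G1 X159.884 Y55.372 F796
G1 X149.568 Y86.227 F796
G1 X143.856 Y142.269 F796
G1 X157.354 Y147.121 F796
M5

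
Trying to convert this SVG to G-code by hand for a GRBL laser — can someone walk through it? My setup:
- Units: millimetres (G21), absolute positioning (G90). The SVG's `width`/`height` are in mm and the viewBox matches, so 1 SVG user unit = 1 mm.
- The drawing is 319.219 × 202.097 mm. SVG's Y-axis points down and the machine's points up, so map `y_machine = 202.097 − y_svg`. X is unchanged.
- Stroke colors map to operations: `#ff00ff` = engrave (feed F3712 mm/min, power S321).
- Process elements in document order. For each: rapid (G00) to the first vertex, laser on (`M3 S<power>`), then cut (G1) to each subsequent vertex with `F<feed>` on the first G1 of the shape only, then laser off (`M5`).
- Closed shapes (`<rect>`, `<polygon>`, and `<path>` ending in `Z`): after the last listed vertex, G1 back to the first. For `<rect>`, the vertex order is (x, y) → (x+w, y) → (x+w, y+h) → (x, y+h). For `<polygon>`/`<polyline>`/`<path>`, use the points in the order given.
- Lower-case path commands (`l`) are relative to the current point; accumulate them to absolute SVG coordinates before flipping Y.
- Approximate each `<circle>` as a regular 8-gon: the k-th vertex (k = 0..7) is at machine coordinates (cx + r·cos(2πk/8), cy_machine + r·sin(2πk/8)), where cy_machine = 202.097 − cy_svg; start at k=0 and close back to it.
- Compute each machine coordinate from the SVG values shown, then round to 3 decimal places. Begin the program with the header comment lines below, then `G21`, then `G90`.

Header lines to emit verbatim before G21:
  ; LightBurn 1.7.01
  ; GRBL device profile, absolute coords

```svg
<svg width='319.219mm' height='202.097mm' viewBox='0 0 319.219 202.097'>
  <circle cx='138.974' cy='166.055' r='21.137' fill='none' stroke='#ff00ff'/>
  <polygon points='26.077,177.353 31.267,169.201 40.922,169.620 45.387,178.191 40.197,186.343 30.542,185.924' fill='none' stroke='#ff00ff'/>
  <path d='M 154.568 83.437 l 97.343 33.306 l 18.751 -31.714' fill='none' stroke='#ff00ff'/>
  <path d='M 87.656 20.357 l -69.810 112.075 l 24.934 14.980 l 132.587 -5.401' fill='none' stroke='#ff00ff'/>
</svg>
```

1 u = 1 mm; y_m = 202.097 − y.

[1] `<circle>` circle, #ff00ff→engrave S321 F3712: (160.111,36.042) → (153.920,50.988) → (138.974,57.179) → (124.028,50.988) → (117.837,36.042) → (124.028,21.096) → (138.974,14.905) → (153.920,21.096) → (160.111,36.042) (closed)

[2] `<polygon>` regular polygon, #ff00ff→engrave S321 F3712: (26.077,24.744) → (31.267,32.896) → (40.922,32.477) → (45.387,23.906) → (40.197,15.754) → (30.542,16.173) → (26.077,24.744) (closed)

[3] `<path>` open polyline, #ff00ff→engrave S321 F3712: (154.568,118.660) → (251.911,85.354) → (270.662,117.068)

[4] `<path>` open polyline, #ff00ff→engrave S321 F3712: (87.656,181.740) → (17.846,69.665) → (42.780,54.685) → (175.367,60.086)

; LightBurn 1.7.01
; GRBL device profile, absolute coords
G21
G90
G00 X160.111 Y36.042
M3 S321
G1 X153.920 Y50.988 F3712
G1 X138.974 Y57.179
G1 X124.028 Y50.988
G1 X117.837 Y36.042
G1 X124.028 Y21.096
G1 X138.974 Y14.905
G1 X153.920 Y21.096
G1 X160.111 Y36.042
M5
G00 X26.077 Y24.744
M3 S321
G1 X31.267 Y32.896 F3712
G1 X40.922 Y32.477
G1 X45.387 Y23.906
G1 X40.197 Y15.754
G1 X30.542 Y16.173
G1 X26.077 Y24.744
M5
G00 X154.568 Y118.660
M3 S321
G1 X251.911 Y85.354 F3712
G1 X270.662 Y117.068
M5
G00 X87.656 Y181.740
M3 S321
G1 X17.846 Y69.665 F3712
G1 X42.780 Y54.685
G1 X175.367 Y60.086
M5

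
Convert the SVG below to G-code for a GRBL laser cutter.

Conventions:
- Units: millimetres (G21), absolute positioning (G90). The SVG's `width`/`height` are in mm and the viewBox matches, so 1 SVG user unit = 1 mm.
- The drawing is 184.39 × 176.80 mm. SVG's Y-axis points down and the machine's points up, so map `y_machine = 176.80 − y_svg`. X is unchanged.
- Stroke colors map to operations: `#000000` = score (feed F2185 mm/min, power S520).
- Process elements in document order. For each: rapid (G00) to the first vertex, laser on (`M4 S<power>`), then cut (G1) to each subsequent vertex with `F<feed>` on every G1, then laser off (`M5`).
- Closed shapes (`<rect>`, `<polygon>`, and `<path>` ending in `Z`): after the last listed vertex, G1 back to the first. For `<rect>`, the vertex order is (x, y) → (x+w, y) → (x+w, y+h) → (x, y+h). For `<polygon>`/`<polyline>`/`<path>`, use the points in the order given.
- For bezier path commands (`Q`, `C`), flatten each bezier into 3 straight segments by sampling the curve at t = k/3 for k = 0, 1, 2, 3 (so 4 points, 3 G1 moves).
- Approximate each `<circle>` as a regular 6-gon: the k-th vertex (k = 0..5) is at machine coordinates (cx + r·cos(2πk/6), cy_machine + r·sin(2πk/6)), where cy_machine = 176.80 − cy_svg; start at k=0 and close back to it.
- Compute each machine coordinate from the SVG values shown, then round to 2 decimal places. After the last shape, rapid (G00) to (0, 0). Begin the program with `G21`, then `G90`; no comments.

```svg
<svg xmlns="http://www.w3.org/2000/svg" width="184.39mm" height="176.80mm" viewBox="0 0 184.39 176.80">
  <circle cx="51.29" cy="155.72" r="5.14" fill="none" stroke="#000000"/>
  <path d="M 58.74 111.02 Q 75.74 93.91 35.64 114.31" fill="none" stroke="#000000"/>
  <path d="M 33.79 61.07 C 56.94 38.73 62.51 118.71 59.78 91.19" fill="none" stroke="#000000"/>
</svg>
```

G21
G90
G00 X56.43 Y21.08
M4 S520
G1 X53.86 Y25.53 F2185
G1 X48.72 Y25.53 F2185
G1 X46.15 Y21.08 F2185
G1 X48.72 Y16.63 F2185
G1 X53.86 Y16.63 F2185
G1 X56.43 Y21.08 F2185
M5
G00 X58.74 Y65.78
M4 S520
G1 X63.73 Y73.02 F2185
G1 X56.03 Y71.92 F2185
G1 X35.64 Y62.49 F2185
M5
G00 X33.79 Y115.73
M4 S520
G1 X51.42 Y111.73 F2185
G1 X59.40 Y86.15 F2185
G1 X59.78 Y85.61 F2185
M5
G00 X0.00 Y0.00

1 u = 1 mm; y_m = 176.80 − y.

[1] `<circle>` circle, #000000→score S520 F2185: (56.43,21.08) → (53.86,25.53) → (48.72,25.53) → (46.15,21.08) → (48.72,16.63) → (53.86,16.63) → (56.43,21.08) (closed)

[2] `<path>` quadratic bezier, #000000→score S520 F2185: (58.74,65.78) → (63.73,73.02) → (56.03,71.92) → (35.64,62.49)

[3] `<path>` cubic bezier, #000000→score S520 F2185: (33.79,115.73) → (51.42,111.73) → (59.40,86.15) → (59.78,85.61)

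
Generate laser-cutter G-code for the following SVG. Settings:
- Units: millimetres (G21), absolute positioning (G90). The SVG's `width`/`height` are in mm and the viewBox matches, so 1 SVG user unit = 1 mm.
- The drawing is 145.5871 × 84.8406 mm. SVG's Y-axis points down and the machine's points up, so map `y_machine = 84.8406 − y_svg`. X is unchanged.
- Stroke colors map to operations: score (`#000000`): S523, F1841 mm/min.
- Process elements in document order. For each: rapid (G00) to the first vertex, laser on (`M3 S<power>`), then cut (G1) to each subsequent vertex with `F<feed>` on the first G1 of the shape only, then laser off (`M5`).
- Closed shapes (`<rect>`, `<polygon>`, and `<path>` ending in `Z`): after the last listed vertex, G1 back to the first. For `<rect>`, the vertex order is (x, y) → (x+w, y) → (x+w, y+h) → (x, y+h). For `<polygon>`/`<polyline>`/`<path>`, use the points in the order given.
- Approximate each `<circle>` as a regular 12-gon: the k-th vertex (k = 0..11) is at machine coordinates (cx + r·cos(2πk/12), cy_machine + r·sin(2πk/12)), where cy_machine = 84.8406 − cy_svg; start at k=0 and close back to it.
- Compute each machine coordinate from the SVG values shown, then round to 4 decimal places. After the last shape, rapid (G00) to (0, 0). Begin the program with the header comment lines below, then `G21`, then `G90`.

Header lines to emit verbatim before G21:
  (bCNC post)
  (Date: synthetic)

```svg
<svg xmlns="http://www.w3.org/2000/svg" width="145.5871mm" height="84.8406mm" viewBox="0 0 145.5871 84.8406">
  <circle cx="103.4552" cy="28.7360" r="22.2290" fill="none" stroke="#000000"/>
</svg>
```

Since the viewBox matches the mm dimensions, user units are millimetres directly. The only transform is the Y-flip y_m = 84.8406 − y_svg.

Shape 1 is a circle drawn with `<circle>`. Its stroke #000000 means score at S523, F1841. After flipping Y the toolpath is (125.6842,56.1046) → (122.7061,67.2191) → (114.5697,75.3555) → (103.4552,78.3336) → (92.3407,75.3555) → (84.2043,67.2191) → (81.2262,56.1046) → (84.2043,44.9901) → (92.3407,36.8537) → (103.4552,33.8756) → (114.5697,36.8537) → (122.7061,44.9901) → (125.6842,56.1046), returning to the start.

(bCNC post)
(Date: synthetic)
G21
G90
G00 X125.6842 Y56.1046
M3 S523
G1 X122.7061 Y67.2191 F1841
G1 X114.5697 Y75.3555
G1 X103.4552 Y78.3336
G1 X92.3407 Y75.3555
G1 X84.2043 Y67.2191
G1 X81.2262 Y56.1046
G1 X84.2043 Y44.9901
G1 X92.3407 Y36.8537
G1 X103.4552 Y33.8756
G1 X114.5697 Y36.8537
G1 X122.7061 Y44.9901
G1 X125.6842 Y56.1046
M5
G00 X0.0000 Y0.0000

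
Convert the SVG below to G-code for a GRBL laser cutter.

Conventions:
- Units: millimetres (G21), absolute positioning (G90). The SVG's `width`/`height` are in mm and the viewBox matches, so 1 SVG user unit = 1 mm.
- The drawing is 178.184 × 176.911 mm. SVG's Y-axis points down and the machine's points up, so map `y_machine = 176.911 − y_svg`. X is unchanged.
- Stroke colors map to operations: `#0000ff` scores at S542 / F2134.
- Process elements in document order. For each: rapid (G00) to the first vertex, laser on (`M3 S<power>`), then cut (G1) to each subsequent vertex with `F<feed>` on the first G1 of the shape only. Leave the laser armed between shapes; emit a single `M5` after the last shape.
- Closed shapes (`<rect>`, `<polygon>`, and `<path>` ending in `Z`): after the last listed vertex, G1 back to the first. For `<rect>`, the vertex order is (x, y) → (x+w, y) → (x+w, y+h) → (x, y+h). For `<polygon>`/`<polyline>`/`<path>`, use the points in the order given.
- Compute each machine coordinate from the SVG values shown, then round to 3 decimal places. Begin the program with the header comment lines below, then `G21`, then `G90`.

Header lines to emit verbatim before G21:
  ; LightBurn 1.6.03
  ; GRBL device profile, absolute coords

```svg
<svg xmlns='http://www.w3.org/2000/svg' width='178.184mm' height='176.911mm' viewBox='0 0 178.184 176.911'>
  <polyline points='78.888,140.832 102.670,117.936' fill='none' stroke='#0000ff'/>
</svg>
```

; LightBurn 1.6.03
; GRBL device profile, absolute coords
G21
G90
G00 X78.888 Y36.079
M3 S542
G1 X102.670 Y58.975 F2134
M5

Since the viewBox matches the mm dimensions, user units are millimetres directly. The only transform is the Y-flip y_m = 176.911 − y_svg.

Shape 1 is a line segment drawn with `<polyline>`. Its stroke #0000ff means score at S542, F2134. After flipping Y the toolpath is (78.888,36.079) → (102.670,58.975).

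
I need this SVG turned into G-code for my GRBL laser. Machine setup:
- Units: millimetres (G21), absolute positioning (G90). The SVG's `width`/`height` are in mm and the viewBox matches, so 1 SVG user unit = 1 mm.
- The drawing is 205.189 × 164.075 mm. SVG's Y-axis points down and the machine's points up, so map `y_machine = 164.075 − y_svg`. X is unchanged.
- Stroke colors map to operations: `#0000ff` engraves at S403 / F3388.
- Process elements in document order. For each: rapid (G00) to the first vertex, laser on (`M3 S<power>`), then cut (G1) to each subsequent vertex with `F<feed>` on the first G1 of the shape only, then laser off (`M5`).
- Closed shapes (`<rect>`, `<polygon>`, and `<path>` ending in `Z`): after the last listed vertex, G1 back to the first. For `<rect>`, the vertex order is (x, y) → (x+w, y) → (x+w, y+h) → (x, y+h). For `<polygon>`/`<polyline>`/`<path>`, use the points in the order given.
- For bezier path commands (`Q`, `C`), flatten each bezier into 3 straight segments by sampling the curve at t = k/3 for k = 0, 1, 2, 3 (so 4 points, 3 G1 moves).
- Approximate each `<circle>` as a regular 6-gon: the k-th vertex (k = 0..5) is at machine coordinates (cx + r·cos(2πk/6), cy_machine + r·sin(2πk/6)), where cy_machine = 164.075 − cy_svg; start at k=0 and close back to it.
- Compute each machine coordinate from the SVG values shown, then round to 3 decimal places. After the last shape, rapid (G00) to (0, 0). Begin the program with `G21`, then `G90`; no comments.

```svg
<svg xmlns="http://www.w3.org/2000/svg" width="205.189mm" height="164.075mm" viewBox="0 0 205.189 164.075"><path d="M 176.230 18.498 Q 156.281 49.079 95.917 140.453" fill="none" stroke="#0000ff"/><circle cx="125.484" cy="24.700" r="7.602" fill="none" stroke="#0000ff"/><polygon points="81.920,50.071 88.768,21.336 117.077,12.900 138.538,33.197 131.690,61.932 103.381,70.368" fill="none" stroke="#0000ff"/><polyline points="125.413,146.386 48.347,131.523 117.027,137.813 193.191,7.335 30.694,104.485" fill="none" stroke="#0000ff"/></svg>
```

G21
G90
G00 X176.230 Y145.577
M3 S403
G1 X158.440 Y118.435 F3388
G1 X131.669 Y77.783
G1 X95.917 Y23.622
M5
G00 X133.086 Y139.375
M3 S403
G1 X129.285 Y145.959 F3388
G1 X121.683 Y145.959
G1 X117.882 Y139.375
G1 X121.683 Y132.791
G1 X129.285 Y132.791
G1 X133.086 Y139.375
M5
G00 X81.920 Y114.004
M3 S403
G1 X88.768 Y142.739 F3388
G1 X117.077 Y151.175
G1 X138.538 Y130.878
G1 X131.690 Y102.143
G1 X103.381 Y93.707
G1 X81.920 Y114.004
M5
G00 X125.413 Y17.689
M3 S403
G1 X48.347 Y32.552 F3388
G1 X117.027 Y26.262
G1 X193.191 Y156.740
G1 X30.694 Y59.590
M5
G00 X0.000 Y0.000

1 u = 1 mm; y_m = 164.075 − y.

[1] `<path>` quadratic bezier, #0000ff→engrave S403 F3388: (176.230,145.577) → (158.440,118.435) → (131.669,77.783) → (95.917,23.622)

[2] `<circle>` circle, #0000ff→engrave S403 F3388: (133.086,139.375) → (129.285,145.959) → (121.683,145.959) → (117.882,139.375) → (121.683,132.791) → (129.285,132.791) → (133.086,139.375) (closed)

[3] `<polygon>` regular polygon, #0000ff→engrave S403 F3388: (81.920,114.004) → (88.768,142.739) → (117.077,151.175) → (138.538,130.878) → (131.690,102.143) → (103.381,93.707) → (81.920,114.004) (closed)

[4] `<polyline>` open polyline, #0000ff→engrave S403 F3388: (125.413,17.689) → (48.347,32.552) → (117.027,26.262) → (193.191,156.740) → (30.694,59.590)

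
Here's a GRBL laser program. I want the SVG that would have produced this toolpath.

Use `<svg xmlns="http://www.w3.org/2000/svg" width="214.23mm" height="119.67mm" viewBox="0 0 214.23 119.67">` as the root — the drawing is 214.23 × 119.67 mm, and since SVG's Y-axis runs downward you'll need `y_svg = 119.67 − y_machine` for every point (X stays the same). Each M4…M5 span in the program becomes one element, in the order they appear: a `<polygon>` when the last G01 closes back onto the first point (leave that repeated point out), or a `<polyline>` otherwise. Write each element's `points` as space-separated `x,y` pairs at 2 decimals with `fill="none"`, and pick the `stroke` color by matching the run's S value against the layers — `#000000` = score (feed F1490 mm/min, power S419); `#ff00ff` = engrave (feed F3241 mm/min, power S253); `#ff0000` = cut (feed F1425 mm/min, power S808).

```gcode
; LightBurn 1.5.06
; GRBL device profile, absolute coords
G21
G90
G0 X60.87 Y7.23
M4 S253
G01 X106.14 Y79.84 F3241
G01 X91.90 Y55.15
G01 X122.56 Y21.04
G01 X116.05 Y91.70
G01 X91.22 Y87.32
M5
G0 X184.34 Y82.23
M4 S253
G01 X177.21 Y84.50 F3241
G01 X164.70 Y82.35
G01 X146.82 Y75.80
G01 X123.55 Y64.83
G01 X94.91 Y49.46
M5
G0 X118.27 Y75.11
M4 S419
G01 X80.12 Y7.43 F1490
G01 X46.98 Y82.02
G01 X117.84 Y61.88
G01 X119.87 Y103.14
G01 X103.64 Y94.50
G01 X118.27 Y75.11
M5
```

<svg xmlns="http://www.w3.org/2000/svg" width="214.23mm" height="119.67mm" viewBox="0 0 214.23 119.67">
  <polyline points="60.87,112.44 106.14,39.83 91.90,64.52 122.56,98.63 116.05,27.97 91.22,32.35" fill="none" stroke="#ff00ff"/>
  <polyline points="184.34,37.44 177.21,35.17 164.70,37.32 146.82,43.87 123.55,54.84 94.91,70.21" fill="none" stroke="#ff00ff"/>
  <polygon points="118.27,44.56 80.12,112.24 46.98,37.65 117.84,57.79 119.87,16.53 103.64,25.17" fill="none" stroke="#000000"/>
</svg>

Each laser-on run becomes one SVG element. Flip Y back into SVG space with y_svg = 119.67 − y_machine.

Run 1: power S253 maps to stroke `#ff00ff` (engrave). The run is open, so emit a `<polyline>` with points (Y-flipped): 60.87,112.44 106.14,39.83 91.90,64.52 122.56,98.63 116.05,27.97 91.22,32.35.

Run 2: S253 ⇒ engrave layer `#ff00ff`. The run is open, so emit a `<polyline>` with points (Y-flipped): 184.34,37.44 177.21,35.17 164.70,37.32 146.82,43.87 123.55,54.84 94.91,70.21.

Run 3: S419 ⇒ score layer `#000000`. The run returns to its start, so emit a `<polygon>` with points (Y-flipped): 118.27,44.56 80.12,112.24 46.98,37.65 117.84,57.79 119.87,16.53 103.64,25.17.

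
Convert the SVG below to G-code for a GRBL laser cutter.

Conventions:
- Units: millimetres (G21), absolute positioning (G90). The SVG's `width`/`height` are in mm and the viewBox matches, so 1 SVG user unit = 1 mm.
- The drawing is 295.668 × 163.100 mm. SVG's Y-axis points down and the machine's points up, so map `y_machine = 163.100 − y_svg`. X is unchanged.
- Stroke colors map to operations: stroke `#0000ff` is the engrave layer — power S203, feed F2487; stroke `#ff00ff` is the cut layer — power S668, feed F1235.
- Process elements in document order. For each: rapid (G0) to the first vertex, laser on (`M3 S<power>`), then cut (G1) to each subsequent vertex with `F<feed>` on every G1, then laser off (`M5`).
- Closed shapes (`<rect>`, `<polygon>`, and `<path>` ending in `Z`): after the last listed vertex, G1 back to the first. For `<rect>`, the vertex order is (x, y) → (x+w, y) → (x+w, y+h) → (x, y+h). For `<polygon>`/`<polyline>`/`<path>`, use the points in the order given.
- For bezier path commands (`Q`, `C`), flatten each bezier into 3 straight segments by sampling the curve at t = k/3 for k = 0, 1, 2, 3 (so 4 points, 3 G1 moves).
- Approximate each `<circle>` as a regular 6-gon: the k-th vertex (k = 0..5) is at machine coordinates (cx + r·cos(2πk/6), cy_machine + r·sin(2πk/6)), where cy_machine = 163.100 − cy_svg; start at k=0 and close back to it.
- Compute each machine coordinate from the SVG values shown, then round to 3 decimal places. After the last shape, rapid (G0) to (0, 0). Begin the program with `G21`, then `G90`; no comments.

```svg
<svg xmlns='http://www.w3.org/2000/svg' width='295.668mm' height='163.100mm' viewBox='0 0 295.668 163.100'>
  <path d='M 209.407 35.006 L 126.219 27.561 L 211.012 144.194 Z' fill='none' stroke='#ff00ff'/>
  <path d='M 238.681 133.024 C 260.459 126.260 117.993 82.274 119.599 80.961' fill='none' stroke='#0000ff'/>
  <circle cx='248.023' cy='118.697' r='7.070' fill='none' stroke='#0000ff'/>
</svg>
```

G21
G90
G0 X209.407 Y128.094
M3 S668
G1 X126.219 Y135.539 F1235
G1 X211.012 Y18.906 F1235
G1 X209.407 Y128.094 F1235
M5
G0 X238.681 Y30.076
M3 S203
G1 X217.130 Y46.288 F2487
G1 X154.598 Y69.561 F2487
G1 X119.599 Y82.139 F2487
M5
G0 X255.093 Y44.403
M3 S203
G1 X251.558 Y50.526 F2487
G1 X244.488 Y50.526 F2487
G1 X240.953 Y44.403 F2487
G1 X244.488 Y38.280 F2487
G1 X251.558 Y38.280 F2487
G1 X255.093 Y44.403 F2487
M5
G0 X0.000 Y0.000

1 u = 1 mm; y_m = 163.100 − y.

[1] `<path>` closed polygon, #ff00ff→cut S668 F1235: (209.407,128.094) → (126.219,135.539) → (211.012,18.906) → (209.407,128.094) (closed)

[2] `<path>` cubic bezier, #0000ff→engrave S203 F2487: (238.681,30.076) → (217.130,46.288) → (154.598,69.561) → (119.599,82.139)

[3] `<circle>` circle, #0000ff→engrave S203 F2487: (255.093,44.403) → (251.558,50.526) → (244.488,50.526) → (240.953,44.403) → (244.488,38.280) → (251.558,38.280) → (255.093,44.403) (closed)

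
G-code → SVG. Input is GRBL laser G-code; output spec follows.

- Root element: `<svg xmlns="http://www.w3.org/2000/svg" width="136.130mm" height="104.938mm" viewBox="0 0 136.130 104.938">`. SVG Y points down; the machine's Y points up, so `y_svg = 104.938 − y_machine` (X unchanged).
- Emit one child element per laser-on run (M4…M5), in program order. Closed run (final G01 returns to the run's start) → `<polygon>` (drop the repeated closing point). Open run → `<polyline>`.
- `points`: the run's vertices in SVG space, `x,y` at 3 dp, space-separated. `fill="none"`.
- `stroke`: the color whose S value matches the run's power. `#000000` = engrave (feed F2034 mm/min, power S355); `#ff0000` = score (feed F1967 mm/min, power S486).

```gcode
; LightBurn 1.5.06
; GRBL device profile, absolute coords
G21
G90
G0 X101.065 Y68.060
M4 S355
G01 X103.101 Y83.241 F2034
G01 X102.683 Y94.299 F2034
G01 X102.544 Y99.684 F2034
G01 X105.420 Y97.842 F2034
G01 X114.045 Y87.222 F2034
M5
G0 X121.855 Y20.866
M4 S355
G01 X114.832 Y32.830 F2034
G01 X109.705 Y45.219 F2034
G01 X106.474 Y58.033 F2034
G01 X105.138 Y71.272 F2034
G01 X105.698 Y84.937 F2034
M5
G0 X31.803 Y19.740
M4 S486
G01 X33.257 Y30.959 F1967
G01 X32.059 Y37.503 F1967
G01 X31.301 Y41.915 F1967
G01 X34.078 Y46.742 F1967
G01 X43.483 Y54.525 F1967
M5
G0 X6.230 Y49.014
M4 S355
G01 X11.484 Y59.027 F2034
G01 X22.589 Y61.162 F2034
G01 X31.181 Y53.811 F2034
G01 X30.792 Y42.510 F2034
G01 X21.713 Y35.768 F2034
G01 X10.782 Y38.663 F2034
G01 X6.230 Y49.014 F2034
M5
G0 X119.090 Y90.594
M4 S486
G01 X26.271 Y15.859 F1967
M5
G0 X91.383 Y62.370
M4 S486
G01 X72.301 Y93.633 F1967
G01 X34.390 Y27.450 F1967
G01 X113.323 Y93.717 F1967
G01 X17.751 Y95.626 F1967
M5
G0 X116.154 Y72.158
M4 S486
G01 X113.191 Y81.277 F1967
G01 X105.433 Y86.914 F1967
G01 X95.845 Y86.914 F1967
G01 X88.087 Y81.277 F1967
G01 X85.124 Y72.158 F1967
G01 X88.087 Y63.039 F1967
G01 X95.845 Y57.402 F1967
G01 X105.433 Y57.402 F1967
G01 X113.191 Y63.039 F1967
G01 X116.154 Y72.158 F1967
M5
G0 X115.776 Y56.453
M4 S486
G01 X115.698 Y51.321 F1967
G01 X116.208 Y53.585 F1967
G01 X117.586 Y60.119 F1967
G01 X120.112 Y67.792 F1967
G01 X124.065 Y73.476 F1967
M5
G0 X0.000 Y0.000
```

y_svg = 104.938 − y_m.

[1] S355→`#000000` (engrave); open run; points: 101.065,36.878 103.101,21.697 102.683,10.639 102.544,5.254 105.420,7.096 114.045,17.716

[2] S355→`#000000` (engrave); open run; points: 121.855,84.072 114.832,72.108 109.705,59.719 106.474,46.905 105.138,33.666 105.698,20.001

[3] S486→`#ff0000` (score); open run; points: 31.803,85.198 33.257,73.979 32.059,67.435 31.301,63.023 34.078,58.196 43.483,50.413

[4] S355→`#000000` (engrave); closed run; points: 6.230,55.924 11.484,45.911 22.589,43.776 31.181,51.127 30.792,62.428 21.713,69.170 10.782,66.275

[5] S486→`#ff0000` (score); open run; points: 119.090,14.344 26.271,89.079

[6] S486→`#ff0000` (score); open run; points: 91.383,42.568 72.301,11.305 34.390,77.488 113.323,11.221 17.751,9.312

[7] S486→`#ff0000` (score); closed run; points: 116.154,32.780 113.191,23.661 105.433,18.024 95.845,18.024 88.087,23.661 85.124,32.780 88.087,41.899 95.845,47.536 105.433,47.536 113.191,41.899

[8] S486→`#ff0000` (score); open run; points: 115.776,48.485 115.698,53.617 116.208,51.353 117.586,44.819 120.112,37.146 124.065,31.462

<svg xmlns="http://www.w3.org/2000/svg" width="136.130mm" height="104.938mm" viewBox="0 0 136.130 104.938">
  <polyline points="101.065,36.878 103.101,21.697 102.683,10.639 102.544,5.254 105.420,7.096 114.045,17.716" fill="none" stroke="#000000"/>
  <polyline points="121.855,84.072 114.832,72.108 109.705,59.719 106.474,46.905 105.138,33.666 105.698,20.001" fill="none" stroke="#000000"/>
  <polyline points="31.803,85.198 33.257,73.979 32.059,67.435 31.301,63.023 34.078,58.196 43.483,50.413" fill="none" stroke="#ff0000"/>
  <polygon points="6.230,55.924 11.484,45.911 22.589,43.776 31.181,51.127 30.792,62.428 21.713,69.170 10.782,66.275" fill="none" stroke="#000000"/>
  <polyline points="119.090,14.344 26.271,89.079" fill="none" stroke="#ff0000"/>
  <polyline points="91.383,42.568 72.301,11.305 34.390,77.488 113.323,11.221 17.751,9.312" fill="none" stroke="#ff0000"/>
  <polygon points="116.154,32.780 113.191,23.661 105.433,18.024 95.845,18.024 88.087,23.661 85.124,32.780 88.087,41.899 95.845,47.536 105.433,47.536 113.191,41.899" fill="none" stroke="#ff0000"/>
  <polyline points="115.776,48.485 115.698,53.617 116.208,51.353 117.586,44.819 120.112,37.146 124.065,31.462" fill="none" stroke="#ff0000"/>
</svg>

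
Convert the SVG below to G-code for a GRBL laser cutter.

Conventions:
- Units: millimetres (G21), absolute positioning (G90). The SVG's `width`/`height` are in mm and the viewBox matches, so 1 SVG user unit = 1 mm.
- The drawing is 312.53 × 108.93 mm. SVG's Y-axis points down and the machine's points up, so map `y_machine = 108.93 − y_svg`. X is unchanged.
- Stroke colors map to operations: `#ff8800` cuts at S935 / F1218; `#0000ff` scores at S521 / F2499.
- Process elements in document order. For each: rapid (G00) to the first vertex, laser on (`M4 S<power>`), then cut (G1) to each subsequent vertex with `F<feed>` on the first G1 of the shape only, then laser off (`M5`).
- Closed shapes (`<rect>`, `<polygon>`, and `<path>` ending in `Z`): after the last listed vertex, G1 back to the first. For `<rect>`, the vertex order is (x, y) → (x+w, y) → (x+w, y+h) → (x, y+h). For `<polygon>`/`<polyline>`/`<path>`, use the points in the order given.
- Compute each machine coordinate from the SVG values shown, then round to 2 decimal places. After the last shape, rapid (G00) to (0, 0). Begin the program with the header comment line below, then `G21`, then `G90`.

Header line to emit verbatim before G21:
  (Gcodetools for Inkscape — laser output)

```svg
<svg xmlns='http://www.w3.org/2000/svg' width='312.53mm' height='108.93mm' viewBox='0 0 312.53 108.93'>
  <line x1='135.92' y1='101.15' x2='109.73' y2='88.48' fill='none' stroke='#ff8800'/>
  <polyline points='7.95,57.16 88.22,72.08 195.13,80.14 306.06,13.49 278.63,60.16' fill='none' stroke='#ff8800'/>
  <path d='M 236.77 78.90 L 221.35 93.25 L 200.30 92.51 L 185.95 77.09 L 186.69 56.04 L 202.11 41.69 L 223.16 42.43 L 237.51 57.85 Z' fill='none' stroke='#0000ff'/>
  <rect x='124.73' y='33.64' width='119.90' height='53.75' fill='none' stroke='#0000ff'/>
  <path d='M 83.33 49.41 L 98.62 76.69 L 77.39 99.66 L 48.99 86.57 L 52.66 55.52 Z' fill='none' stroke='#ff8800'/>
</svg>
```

1 u = 1 mm; y_m = 108.93 − y.

[1] `<line>` line segment, #ff8800→cut S935 F1218: (135.92,7.78) → (109.73,20.45)

[2] `<polyline>` open polyline, #ff8800→cut S935 F1218: (7.95,51.77) → (88.22,36.85) → (195.13,28.79) → (306.06,95.44) → (278.63,48.77)

[3] `<path>` regular polygon, #0000ff→score S521 F2499: (236.77,30.03) → (221.35,15.68) → (200.30,16.42) → (185.95,31.84) → (186.69,52.89) → (202.11,67.24) → (223.16,66.50) → (237.51,51.08) → (236.77,30.03) (closed)

[4] `<rect>` rectangle, #0000ff→score S521 F2499: (124.73,75.29) → (244.63,75.29) → (244.63,21.54) → (124.73,21.54) → (124.73,75.29) (closed)

[5] `<path>` regular polygon, #ff8800→cut S935 F1218: (83.33,59.52) → (98.62,32.24) → (77.39,9.27) → (48.99,22.36) → (52.66,53.41) → (83.33,59.52) (closed)

(Gcodetools for Inkscape — laser output)
G21
G90
G00 X135.92 Y7.78
M4 S935
G1 X109.73 Y20.45 F1218
M5
G00 X7.95 Y51.77
M4 S935
G1 X88.22 Y36.85 F1218
G1 X195.13 Y28.79
G1 X306.06 Y95.44
G1 X278.63 Y48.77
M5
G00 X236.77 Y30.03
M4 S521
G1 X221.35 Y15.68 F2499
G1 X200.30 Y16.42
G1 X185.95 Y31.84
G1 X186.69 Y52.89
G1 X202.11 Y67.24
G1 X223.16 Y66.50
G1 X237.51 Y51.08
G1 X236.77 Y30.03
M5
G00 X124.73 Y75.29
M4 S521
G1 X244.63 Y75.29 F2499
G1 X244.63 Y21.54
G1 X124.73 Y21.54
G1 X124.73 Y75.29
M5
G00 X83.33 Y59.52
M4 S935
G1 X98.62 Y32.24 F1218
G1 X77.39 Y9.27
G1 X48.99 Y22.36
G1 X52.66 Y53.41
G1 X83.33 Y59.52
M5
G00 X0.00 Y0.00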